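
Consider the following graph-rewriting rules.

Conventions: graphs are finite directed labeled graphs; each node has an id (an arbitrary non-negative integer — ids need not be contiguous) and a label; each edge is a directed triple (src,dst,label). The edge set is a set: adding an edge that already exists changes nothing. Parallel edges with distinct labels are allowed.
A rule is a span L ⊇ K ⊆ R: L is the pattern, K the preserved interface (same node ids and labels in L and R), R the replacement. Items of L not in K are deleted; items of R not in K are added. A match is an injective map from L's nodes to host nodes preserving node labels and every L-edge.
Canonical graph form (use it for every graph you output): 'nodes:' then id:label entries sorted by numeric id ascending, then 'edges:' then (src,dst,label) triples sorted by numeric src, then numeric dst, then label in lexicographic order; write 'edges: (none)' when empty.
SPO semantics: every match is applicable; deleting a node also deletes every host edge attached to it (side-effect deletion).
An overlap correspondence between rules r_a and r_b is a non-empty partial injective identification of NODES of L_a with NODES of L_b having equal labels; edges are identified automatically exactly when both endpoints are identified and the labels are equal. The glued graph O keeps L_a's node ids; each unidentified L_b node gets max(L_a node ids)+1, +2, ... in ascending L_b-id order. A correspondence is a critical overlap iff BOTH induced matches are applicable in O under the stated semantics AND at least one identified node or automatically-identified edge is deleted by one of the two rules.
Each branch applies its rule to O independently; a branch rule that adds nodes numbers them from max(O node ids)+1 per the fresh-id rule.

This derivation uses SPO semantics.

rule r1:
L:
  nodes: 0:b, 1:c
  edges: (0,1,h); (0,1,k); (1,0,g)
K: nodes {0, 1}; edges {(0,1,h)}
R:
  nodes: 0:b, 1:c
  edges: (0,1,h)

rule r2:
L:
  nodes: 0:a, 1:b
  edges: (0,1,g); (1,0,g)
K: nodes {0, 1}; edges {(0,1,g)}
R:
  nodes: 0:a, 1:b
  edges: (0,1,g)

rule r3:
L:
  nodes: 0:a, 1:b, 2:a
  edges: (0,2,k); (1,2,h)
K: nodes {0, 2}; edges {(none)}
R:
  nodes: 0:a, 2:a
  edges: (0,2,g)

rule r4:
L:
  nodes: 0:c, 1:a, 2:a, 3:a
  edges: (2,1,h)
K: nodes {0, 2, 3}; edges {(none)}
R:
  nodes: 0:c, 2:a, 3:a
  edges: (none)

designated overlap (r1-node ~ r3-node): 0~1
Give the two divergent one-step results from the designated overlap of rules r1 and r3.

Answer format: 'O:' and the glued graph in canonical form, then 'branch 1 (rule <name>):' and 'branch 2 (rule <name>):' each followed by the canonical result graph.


O:
nodes: 0:b, 1:c, 2:a, 3:a
edges: (0,1,h); (0,1,k); (0,3,h); (1,0,g); (2,3,k)
branch 1 (rule r1):
nodes: 0:b, 1:c, 2:a, 3:a
edges: (0,1,h); (0,3,h); (2,3,k)
branch 2 (rule r3):
nodes: 1:c, 2:a, 3:a
edges: (2,3,g)


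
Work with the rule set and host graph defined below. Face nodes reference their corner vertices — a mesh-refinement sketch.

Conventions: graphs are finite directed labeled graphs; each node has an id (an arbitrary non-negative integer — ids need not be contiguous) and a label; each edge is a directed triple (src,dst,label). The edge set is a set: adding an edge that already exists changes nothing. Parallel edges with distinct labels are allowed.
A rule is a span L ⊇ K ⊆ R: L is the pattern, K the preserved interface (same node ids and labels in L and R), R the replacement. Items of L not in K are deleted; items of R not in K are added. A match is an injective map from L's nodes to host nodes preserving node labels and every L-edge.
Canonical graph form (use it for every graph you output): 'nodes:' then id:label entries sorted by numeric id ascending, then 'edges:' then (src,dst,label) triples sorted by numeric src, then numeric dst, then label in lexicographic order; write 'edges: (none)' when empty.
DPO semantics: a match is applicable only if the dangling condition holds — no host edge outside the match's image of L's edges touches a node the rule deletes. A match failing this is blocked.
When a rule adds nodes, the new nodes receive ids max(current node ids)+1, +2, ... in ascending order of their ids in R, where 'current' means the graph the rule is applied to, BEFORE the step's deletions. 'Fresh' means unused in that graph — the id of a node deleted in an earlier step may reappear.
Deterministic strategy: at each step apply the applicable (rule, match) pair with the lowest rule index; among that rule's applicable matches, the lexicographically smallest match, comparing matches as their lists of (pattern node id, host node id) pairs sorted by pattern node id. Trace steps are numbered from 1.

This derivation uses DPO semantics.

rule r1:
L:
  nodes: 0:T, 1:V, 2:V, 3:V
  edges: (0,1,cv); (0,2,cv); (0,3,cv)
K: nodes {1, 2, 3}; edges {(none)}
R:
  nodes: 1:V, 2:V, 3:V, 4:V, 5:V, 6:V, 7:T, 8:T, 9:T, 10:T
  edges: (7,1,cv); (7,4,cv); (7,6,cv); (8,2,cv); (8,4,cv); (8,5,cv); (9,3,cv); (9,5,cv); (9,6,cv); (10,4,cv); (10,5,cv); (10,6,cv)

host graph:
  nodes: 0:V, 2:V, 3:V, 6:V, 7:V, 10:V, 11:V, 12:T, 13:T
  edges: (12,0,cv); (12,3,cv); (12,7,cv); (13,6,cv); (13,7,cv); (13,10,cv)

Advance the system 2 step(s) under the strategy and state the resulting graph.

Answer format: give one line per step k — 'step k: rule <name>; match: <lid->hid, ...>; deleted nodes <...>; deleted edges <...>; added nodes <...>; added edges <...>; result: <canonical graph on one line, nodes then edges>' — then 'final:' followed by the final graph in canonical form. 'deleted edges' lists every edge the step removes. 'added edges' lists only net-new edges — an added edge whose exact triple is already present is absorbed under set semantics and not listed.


step 1: rule r1; match: 0->12, 1->0, 2->3, 3->7; deleted nodes 12; deleted edges (12,0,cv); (12,3,cv); (12,7,cv); added nodes 14, 15, 16, 17, 18, 19, 20; added edges (17,0,cv); (17,14,cv); (17,16,cv); (18,3,cv); (18,14,cv); (18,15,cv); (19,7,cv); (19,15,cv); (19,16,cv); (20,14,cv); (20,15,cv); (20,16,cv); result: nodes: 0:V, 2:V, 3:V, 6:V, 7:V, 10:V, 11:V, 13:T, 14:V, 15:V, 16:V, 17:T, 18:T, 19:T, 20:T edges: (13,6,cv); (13,7,cv); (13,10,cv); (17,0,cv); (17,14,cv); (17,16,cv); (18,3,cv); (18,14,cv); (18,15,cv); (19,7,cv); (19,15,cv); (19,16,cv); (20,14,cv); (20,15,cv); (20,16,cv)
step 2: rule r1; match: 0->13, 1->6, 2->7, 3->10; deleted nodes 13; deleted edges (13,6,cv); (13,7,cv); (13,10,cv); added nodes 21, 22, 23, 24, 25, 26, 27; added edges (24,6,cv); (24,21,cv); (24,23,cv); (25,7,cv); (25,21,cv); (25,22,cv); (26,10,cv); (26,22,cv); (26,23,cv); (27,21,cv); (27,22,cv); (27,23,cv); result: nodes: 0:V, 2:V, 3:V, 6:V, 7:V, 10:V, 11:V, 14:V, 15:V, 16:V, 17:T, 18:T, 19:T, 20:T, 21:V, 22:V, 23:V, 24:T, 25:T, 26:T, 27:T edges: (17,0,cv); (17,14,cv); (17,16,cv); (18,3,cv); (18,14,cv); (18,15,cv); (19,7,cv); (19,15,cv); (19,16,cv); (20,14,cv); (20,15,cv); (20,16,cv); (24,6,cv); (24,21,cv); (24,23,cv); (25,7,cv); (25,21,cv); (25,22,cv); (26,10,cv); (26,22,cv); (26,23,cv); (27,21,cv); (27,22,cv); (27,23,cv)
final:
nodes: 0:V, 2:V, 3:V, 6:V, 7:V, 10:V, 11:V, 14:V, 15:V, 16:V, 17:T, 18:T, 19:T, 20:T, 21:V, 22:V, 23:V, 24:T, 25:T, 26:T, 27:T
edges: (17,0,cv); (17,14,cv); (17,16,cv); (18,3,cv); (18,14,cv); (18,15,cv); (19,7,cv); (19,15,cv); (19,16,cv); (20,14,cv); (20,15,cv); (20,16,cv); (24,6,cv); (24,21,cv); (24,23,cv); (25,7,cv); (25,21,cv); (25,22,cv); (26,10,cv); (26,22,cv); (26,23,cv); (27,21,cv); (27,22,cv); (27,23,cv)


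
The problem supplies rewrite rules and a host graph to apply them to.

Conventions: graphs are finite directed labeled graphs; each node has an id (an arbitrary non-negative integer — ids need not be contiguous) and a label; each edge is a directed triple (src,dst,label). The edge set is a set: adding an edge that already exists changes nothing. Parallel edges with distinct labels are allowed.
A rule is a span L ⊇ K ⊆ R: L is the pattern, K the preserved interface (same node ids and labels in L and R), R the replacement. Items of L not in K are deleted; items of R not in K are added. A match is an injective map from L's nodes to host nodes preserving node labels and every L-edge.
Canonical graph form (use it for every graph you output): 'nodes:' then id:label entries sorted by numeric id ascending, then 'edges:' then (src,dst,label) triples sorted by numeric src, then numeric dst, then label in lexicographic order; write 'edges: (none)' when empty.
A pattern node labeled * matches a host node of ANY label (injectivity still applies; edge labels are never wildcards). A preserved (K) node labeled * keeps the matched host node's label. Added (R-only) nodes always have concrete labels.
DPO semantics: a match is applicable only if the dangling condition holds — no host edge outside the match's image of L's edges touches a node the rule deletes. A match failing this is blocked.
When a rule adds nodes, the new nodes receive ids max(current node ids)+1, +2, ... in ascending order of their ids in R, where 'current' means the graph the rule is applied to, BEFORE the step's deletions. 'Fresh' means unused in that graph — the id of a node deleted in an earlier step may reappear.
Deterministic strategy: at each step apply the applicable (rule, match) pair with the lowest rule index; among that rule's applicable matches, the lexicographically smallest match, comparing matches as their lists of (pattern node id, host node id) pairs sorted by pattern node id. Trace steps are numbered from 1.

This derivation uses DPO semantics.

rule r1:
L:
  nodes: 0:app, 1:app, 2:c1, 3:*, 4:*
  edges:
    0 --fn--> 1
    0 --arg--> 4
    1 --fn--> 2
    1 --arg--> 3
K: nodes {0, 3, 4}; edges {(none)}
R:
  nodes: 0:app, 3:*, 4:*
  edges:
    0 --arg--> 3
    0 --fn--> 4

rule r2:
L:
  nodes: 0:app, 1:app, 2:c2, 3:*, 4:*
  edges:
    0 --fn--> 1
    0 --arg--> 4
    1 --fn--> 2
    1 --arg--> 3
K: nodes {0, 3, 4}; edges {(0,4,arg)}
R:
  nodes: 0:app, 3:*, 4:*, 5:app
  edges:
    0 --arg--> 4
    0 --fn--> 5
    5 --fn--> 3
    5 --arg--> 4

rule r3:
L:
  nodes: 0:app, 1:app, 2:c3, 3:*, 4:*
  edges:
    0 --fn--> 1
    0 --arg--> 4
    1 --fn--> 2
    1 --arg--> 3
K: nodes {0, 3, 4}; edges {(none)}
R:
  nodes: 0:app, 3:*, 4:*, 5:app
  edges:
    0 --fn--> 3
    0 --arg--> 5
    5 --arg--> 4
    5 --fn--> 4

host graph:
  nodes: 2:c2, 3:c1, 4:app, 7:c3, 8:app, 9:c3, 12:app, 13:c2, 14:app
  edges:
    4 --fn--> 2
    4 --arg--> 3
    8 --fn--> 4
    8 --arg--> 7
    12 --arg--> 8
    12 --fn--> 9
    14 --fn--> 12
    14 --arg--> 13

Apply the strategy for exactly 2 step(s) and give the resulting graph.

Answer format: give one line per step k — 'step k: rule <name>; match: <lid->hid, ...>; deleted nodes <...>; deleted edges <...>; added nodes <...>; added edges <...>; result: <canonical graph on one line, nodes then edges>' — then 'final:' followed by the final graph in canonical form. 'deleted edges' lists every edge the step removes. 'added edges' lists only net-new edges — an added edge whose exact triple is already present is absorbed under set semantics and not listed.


step 1: rule r2; match: 0->8, 1->4, 2->2, 3->3, 4->7; deleted nodes 2, 4; deleted edges (4,2,fn); (4,3,arg); (8,4,fn); added nodes 15; added edges (8,15,fn); (15,3,fn); (15,7,arg); result: nodes: 3:c1, 7:c3, 8:app, 9:c3, 12:app, 13:c2, 14:app, 15:app edges: (8,7,arg); (8,15,fn); (12,8,arg); (12,9,fn); (14,12,fn); (14,13,arg); (15,3,fn); (15,7,arg)
step 2: rule r3; match: 0->14, 1->12, 2->9, 3->8, 4->13; deleted nodes 9, 12; deleted edges (12,8,arg); (12,9,fn); (14,12,fn); (14,13,arg); added nodes 16; added edges (14,8,fn); (14,16,arg); (16,13,arg); (16,13,fn); result: nodes: 3:c1, 7:c3, 8:app, 13:c2, 14:app, 15:app, 16:app edges: (8,7,arg); (8,15,fn); (14,8,fn); (14,16,arg); (15,3,fn); (15,7,arg); (16,13,arg); (16,13,fn)
final:
nodes: 3:c1, 7:c3, 8:app, 13:c2, 14:app, 15:app, 16:app
edges: (8,7,arg); (8,15,fn); (14,8,fn); (14,16,arg); (15,3,fn); (15,7,arg); (16,13,arg); (16,13,fn)


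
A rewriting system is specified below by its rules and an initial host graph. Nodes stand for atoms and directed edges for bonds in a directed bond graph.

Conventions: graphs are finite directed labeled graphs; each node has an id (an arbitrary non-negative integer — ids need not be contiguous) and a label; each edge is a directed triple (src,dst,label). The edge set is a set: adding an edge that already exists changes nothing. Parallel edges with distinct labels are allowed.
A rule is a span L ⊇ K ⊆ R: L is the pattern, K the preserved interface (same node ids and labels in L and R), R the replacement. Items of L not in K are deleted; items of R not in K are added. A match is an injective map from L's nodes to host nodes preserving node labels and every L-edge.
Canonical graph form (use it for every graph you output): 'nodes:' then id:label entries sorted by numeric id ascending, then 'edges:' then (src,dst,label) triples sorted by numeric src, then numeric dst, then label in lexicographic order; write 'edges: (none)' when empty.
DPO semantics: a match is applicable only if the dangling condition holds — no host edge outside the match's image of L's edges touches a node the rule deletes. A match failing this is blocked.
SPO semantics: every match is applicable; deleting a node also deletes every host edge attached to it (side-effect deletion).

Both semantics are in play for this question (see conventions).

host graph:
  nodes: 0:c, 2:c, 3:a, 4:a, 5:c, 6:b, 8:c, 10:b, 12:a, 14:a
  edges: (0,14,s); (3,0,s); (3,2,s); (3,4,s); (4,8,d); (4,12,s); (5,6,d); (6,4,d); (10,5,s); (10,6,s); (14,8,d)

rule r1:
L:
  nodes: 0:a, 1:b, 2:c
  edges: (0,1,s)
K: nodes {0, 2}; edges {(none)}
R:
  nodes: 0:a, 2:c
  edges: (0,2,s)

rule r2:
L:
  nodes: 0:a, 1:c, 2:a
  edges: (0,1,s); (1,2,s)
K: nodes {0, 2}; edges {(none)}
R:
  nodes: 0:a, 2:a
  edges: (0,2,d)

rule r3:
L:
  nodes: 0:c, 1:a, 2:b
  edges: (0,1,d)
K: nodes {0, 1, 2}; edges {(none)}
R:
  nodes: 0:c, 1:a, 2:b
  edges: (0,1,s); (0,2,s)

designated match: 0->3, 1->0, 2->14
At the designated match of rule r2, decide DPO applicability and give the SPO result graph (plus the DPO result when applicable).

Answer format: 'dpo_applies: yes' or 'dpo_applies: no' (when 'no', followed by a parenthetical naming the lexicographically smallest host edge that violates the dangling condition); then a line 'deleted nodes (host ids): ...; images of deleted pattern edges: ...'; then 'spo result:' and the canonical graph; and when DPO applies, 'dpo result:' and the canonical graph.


dpo_applies: yes
deleted nodes (host ids): 0; images of deleted pattern edges: (0,14,s); (3,0,s)
spo result:
nodes: 2:c, 3:a, 4:a, 5:c, 6:b, 8:c, 10:b, 12:a, 14:a
edges: (3,2,s); (3,4,s); (3,14,d); (4,8,d); (4,12,s); (5,6,d); (6,4,d); (10,5,s); (10,6,s); (14,8,d)
dpo result:
nodes: 2:c, 3:a, 4:a, 5:c, 6:b, 8:c, 10:b, 12:a, 14:a
edges: (3,2,s); (3,4,s); (3,14,d); (4,8,d); (4,12,s); (5,6,d); (6,4,d); (10,5,s); (10,6,s); (14,8,d)


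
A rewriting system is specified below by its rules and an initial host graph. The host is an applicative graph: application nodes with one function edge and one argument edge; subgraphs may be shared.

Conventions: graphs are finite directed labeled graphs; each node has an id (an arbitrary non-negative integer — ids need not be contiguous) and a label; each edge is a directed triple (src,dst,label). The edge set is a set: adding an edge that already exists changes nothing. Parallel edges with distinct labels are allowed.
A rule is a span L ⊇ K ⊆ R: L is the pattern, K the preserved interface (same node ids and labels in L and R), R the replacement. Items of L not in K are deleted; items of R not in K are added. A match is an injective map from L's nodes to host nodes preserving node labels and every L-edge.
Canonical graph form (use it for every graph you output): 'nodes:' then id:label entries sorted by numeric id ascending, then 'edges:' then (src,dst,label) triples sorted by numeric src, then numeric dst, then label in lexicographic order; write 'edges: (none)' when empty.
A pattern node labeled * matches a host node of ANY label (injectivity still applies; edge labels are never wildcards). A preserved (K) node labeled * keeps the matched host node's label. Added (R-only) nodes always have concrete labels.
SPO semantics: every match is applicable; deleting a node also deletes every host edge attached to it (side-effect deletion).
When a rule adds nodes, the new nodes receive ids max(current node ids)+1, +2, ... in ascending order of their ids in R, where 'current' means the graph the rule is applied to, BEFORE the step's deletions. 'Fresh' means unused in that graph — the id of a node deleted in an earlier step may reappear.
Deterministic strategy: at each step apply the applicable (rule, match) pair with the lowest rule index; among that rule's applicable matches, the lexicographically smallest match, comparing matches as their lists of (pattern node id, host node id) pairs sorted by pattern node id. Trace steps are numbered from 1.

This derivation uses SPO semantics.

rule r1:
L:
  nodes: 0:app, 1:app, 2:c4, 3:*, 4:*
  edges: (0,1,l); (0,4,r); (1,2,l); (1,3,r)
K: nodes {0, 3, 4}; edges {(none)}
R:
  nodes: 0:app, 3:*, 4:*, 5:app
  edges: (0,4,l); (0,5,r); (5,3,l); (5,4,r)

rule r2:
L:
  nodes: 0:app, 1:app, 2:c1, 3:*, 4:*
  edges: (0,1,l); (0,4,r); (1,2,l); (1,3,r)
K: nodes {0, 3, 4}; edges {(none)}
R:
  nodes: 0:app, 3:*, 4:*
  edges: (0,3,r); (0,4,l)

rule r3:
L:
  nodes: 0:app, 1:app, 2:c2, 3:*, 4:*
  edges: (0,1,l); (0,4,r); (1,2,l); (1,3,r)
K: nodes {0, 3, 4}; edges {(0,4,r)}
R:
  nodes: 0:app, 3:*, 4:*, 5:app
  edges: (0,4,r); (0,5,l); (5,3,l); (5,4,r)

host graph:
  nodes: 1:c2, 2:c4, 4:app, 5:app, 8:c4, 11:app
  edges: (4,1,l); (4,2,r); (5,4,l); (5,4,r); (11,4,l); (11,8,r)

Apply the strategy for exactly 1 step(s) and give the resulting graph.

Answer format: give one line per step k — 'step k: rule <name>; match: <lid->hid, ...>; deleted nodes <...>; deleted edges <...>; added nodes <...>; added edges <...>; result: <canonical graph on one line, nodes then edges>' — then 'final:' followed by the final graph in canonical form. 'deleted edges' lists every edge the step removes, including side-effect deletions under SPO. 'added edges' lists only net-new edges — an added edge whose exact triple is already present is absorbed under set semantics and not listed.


step 1: rule r3; match: 0->11, 1->4, 2->1, 3->2, 4->8; deleted nodes 1, 4; deleted edges (4,1,l); (4,2,r); (5,4,l); (5,4,r); (11,4,l); added nodes 12; added edges (11,12,l); (12,2,l); (12,8,r); result: nodes: 2:c4, 5:app, 8:c4, 11:app, 12:app edges: (11,8,r); (11,12,l); (12,2,l); (12,8,r)
final:
nodes: 2:c4, 5:app, 8:c4, 11:app, 12:app
edges: (11,8,r); (11,12,l); (12,2,l); (12,8,r)


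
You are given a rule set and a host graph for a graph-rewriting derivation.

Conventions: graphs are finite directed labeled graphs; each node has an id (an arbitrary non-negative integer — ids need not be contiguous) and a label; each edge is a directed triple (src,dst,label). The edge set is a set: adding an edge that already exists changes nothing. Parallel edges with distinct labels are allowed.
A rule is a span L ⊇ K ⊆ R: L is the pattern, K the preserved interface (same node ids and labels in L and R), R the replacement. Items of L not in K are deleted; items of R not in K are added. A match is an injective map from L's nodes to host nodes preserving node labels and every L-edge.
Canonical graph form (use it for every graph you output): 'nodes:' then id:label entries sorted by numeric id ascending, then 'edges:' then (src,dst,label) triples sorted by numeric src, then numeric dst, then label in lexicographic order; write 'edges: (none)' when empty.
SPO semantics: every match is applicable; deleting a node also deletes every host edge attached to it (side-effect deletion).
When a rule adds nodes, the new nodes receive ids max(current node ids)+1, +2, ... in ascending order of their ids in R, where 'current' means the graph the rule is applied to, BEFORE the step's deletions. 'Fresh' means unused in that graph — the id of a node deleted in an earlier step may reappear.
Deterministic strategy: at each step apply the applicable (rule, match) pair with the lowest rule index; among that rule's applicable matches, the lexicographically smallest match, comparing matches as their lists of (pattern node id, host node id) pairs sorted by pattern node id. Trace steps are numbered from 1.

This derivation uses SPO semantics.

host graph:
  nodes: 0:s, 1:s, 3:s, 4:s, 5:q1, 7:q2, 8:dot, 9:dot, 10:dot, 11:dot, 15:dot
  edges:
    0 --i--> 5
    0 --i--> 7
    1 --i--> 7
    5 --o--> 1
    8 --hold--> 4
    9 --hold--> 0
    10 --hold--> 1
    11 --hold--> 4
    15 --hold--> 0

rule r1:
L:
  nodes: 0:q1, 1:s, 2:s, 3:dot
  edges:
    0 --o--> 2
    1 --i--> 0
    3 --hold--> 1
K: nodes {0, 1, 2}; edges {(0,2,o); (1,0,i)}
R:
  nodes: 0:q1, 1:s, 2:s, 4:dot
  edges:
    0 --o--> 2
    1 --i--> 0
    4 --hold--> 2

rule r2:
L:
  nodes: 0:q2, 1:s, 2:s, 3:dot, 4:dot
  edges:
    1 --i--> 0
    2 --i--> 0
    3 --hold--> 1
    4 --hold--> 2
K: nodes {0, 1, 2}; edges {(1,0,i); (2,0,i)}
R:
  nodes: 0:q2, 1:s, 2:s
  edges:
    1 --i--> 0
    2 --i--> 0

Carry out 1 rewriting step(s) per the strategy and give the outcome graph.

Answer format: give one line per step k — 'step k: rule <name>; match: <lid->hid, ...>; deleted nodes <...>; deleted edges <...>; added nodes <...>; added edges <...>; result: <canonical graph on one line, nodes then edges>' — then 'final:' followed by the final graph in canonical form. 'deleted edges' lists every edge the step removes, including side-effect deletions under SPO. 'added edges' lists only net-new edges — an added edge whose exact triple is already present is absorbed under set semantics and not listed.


step 1: rule r1; match: 0->5, 1->0, 2->1, 3->9; deleted nodes 9; deleted edges (9,0,hold); added nodes 16; added edges (16,1,hold); result: nodes: 0:s, 1:s, 3:s, 4:s, 5:q1, 7:q2, 8:dot, 10:dot, 11:dot, 15:dot, 16:dot edges: (0,5,i); (0,7,i); (1,7,i); (5,1,o); (8,4,hold); (10,1,hold); (11,4,hold); (15,0,hold); (16,1,hold)
final:
nodes: 0:s, 1:s, 3:s, 4:s, 5:q1, 7:q2, 8:dot, 10:dot, 11:dot, 15:dot, 16:dot
edges: (0,5,i); (0,7,i); (1,7,i); (5,1,o); (8,4,hold); (10,1,hold); (11,4,hold); (15,0,hold); (16,1,hold)


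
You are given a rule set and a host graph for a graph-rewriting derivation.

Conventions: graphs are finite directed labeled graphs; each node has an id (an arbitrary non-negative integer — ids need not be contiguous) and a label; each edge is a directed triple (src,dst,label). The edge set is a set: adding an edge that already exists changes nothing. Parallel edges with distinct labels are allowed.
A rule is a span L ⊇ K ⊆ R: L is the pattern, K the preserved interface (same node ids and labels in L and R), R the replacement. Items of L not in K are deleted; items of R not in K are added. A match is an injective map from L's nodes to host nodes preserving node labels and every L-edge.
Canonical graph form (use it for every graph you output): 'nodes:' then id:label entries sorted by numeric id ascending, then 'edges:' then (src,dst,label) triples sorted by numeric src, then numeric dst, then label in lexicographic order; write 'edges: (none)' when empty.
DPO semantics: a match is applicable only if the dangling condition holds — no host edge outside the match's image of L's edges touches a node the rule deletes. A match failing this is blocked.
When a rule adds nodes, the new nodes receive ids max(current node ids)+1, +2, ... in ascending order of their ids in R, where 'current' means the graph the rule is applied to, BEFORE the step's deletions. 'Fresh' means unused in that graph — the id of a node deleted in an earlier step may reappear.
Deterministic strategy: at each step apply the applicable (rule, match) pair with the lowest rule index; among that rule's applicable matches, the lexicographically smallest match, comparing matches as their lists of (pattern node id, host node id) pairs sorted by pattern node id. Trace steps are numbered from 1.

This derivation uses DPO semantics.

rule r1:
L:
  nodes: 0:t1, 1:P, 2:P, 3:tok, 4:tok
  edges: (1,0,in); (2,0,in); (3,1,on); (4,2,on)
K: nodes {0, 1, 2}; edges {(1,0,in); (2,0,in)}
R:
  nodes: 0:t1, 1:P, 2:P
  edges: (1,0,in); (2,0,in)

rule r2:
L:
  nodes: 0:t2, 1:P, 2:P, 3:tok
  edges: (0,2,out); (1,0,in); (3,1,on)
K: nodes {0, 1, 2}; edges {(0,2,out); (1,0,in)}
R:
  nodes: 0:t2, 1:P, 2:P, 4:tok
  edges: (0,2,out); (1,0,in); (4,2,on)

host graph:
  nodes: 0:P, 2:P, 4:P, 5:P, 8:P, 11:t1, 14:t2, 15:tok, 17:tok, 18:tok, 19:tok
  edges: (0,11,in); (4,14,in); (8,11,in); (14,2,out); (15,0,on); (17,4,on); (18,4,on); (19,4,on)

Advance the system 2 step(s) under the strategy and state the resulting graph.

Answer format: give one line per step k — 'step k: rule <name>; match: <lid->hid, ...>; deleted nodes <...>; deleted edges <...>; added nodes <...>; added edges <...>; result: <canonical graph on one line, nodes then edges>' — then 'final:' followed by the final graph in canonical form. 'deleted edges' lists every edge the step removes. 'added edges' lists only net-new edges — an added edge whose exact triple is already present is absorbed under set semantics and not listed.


step 1: rule r2; match: 0->14, 1->4, 2->2, 3->17; deleted nodes 17; deleted edges (17,4,on); added nodes 20; added edges (20,2,on); result: nodes: 0:P, 2:P, 4:P, 5:P, 8:P, 11:t1, 14:t2, 15:tok, 18:tok, 19:tok, 20:tok edges: (0,11,in); (4,14,in); (8,11,in); (14,2,out); (15,0,on); (18,4,on); (19,4,on); (20,2,on)
step 2: rule r2; match: 0->14, 1->4, 2->2, 3->18; deleted nodes 18; deleted edges (18,4,on); added nodes 21; added edges (21,2,on); result: nodes: 0:P, 2:P, 4:P, 5:P, 8:P, 11:t1, 14:t2, 15:tok, 19:tok, 20:tok, 21:tok edges: (0,11,in); (4,14,in); (8,11,in); (14,2,out); (15,0,on); (19,4,on); (20,2,on); (21,2,on)
final:
nodes: 0:P, 2:P, 4:P, 5:P, 8:P, 11:t1, 14:t2, 15:tok, 19:tok, 20:tok, 21:tok
edges: (0,11,in); (4,14,in); (8,11,in); (14,2,out); (15,0,on); (19,4,on); (20,2,on); (21,2,on)


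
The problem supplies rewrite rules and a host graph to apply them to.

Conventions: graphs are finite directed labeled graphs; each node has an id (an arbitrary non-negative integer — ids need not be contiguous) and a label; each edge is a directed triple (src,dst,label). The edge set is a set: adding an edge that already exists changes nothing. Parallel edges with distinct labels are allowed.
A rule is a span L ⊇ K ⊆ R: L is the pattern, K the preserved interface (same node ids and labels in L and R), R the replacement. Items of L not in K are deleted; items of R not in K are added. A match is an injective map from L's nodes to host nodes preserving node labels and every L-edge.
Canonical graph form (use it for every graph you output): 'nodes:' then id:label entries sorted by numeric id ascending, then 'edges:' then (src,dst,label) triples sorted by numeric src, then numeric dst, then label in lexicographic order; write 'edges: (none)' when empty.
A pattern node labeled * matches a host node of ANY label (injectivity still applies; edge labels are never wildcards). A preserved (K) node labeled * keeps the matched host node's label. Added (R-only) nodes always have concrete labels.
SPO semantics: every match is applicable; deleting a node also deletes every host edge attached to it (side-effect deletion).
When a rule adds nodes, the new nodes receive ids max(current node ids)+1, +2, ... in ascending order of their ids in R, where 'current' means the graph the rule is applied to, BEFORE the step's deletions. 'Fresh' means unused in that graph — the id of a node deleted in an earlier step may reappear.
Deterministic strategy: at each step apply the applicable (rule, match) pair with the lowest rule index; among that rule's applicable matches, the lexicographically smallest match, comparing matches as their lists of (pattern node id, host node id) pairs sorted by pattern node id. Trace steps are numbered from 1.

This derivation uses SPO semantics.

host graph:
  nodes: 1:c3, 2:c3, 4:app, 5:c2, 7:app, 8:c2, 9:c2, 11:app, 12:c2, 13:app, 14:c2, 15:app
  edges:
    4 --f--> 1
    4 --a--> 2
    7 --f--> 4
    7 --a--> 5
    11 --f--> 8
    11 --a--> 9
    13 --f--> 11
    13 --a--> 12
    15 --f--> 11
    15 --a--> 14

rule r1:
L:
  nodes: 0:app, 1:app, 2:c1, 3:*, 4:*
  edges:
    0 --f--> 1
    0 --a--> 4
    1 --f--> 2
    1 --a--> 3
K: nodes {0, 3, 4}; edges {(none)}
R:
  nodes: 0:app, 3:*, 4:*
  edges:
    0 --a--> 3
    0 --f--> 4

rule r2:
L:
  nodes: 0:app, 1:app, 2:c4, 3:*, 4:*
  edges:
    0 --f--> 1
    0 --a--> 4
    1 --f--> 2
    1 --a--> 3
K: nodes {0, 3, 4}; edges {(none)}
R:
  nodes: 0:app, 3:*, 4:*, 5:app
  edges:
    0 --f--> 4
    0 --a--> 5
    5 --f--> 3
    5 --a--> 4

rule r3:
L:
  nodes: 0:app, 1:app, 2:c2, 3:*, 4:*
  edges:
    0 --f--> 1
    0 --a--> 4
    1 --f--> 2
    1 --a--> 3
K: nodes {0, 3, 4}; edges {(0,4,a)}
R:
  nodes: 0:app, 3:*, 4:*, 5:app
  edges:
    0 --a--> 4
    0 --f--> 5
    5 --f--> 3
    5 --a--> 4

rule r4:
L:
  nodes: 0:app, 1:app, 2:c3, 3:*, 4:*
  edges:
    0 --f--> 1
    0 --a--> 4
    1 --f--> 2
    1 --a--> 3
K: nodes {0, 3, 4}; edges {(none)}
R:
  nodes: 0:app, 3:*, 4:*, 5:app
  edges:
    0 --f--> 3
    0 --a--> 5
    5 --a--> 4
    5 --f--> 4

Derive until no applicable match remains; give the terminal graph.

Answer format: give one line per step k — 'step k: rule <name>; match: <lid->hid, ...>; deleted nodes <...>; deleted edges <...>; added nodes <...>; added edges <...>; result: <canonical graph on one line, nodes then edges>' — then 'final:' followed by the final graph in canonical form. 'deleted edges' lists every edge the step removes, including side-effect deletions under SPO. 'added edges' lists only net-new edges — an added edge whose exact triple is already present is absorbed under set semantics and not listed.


step 1: rule r3; match: 0->13, 1->11, 2->8, 3->9, 4->12; deleted nodes 8, 11; deleted edges (11,8,f); (11,9,a); (13,11,f); (15,11,f); added nodes 16; added edges (13,16,f); (16,9,f); (16,12,a); result: nodes: 1:c3, 2:c3, 4:app, 5:c2, 7:app, 9:c2, 12:c2, 13:app, 14:c2, 15:app, 16:app edges: (4,1,f); (4,2,a); (7,4,f); (7,5,a); (13,12,a); (13,16,f); (15,14,a); (16,9,f); (16,12,a)
step 2: rule r4; match: 0->7, 1->4, 2->1, 3->2, 4->5; deleted nodes 1, 4; deleted edges (4,1,f); (4,2,a); (7,4,f); (7,5,a); added nodes 17; added edges (7,2,f); (7,17,a); (17,5,a); (17,5,f); result: nodes: 2:c3, 5:c2, 7:app, 9:c2, 12:c2, 13:app, 14:c2, 15:app, 16:app, 17:app edges: (7,2,f); (7,17,a); (13,12,a); (13,16,f); (15,14,a); (16,9,f); (16,12,a); (17,5,a); (17,5,f)
final:
nodes: 2:c3, 5:c2, 7:app, 9:c2, 12:c2, 13:app, 14:c2, 15:app, 16:app, 17:app
edges: (7,2,f); (7,17,a); (13,12,a); (13,16,f); (15,14,a); (16,9,f); (16,12,a); (17,5,a); (17,5,f)


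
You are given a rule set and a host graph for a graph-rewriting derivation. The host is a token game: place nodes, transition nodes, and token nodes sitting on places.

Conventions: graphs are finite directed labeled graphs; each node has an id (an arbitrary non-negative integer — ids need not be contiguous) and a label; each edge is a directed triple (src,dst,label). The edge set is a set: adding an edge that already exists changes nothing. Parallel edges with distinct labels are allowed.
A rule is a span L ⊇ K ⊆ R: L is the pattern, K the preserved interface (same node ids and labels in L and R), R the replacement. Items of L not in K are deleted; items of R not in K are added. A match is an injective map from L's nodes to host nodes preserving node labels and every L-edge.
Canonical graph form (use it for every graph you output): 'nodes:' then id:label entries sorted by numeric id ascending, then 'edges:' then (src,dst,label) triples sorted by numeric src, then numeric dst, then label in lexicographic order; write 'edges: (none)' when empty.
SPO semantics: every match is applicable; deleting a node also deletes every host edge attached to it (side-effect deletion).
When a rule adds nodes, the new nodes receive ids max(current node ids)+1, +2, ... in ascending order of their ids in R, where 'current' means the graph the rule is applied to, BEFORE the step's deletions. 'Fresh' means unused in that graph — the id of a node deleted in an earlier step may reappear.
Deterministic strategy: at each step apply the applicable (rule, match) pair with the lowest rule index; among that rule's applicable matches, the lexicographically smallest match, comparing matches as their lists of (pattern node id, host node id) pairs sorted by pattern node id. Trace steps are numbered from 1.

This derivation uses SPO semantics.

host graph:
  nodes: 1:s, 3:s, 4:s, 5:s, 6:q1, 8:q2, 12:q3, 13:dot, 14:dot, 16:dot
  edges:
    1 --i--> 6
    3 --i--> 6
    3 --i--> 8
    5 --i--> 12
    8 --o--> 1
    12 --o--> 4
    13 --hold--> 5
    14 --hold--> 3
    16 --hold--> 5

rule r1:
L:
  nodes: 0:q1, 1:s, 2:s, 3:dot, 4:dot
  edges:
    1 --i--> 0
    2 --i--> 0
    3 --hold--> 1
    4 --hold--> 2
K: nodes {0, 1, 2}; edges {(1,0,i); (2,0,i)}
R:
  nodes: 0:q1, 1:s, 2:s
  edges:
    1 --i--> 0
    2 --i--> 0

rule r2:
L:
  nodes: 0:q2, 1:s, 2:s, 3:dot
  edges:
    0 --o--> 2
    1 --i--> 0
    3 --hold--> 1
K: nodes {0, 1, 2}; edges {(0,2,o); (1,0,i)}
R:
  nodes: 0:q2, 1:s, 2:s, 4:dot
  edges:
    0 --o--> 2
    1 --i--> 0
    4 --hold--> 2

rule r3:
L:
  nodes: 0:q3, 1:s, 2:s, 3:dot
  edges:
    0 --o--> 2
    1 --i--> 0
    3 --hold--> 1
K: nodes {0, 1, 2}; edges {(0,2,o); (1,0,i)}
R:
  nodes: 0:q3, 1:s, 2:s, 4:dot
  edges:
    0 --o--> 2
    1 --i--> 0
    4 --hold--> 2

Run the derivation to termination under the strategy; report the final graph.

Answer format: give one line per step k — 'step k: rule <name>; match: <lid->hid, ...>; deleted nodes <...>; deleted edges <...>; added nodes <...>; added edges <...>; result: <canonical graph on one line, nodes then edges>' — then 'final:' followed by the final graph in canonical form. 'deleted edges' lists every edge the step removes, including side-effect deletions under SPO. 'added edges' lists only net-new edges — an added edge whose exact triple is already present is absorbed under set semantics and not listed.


step 1: rule r2; match: 0->8, 1->3, 2->1, 3->14; deleted nodes 14; deleted edges (14,3,hold); added nodes 17; added edges (17,1,hold); result: nodes: 1:s, 3:s, 4:s, 5:s, 6:q1, 8:q2, 12:q3, 13:dot, 16:dot, 17:dot edges: (1,6,i); (3,6,i); (3,8,i); (5,12,i); (8,1,o); (12,4,o); (13,5,hold); (16,5,hold); (17,1,hold)
step 2: rule r3; match: 0->12, 1->5, 2->4, 3->13; deleted nodes 13; deleted edges (13,5,hold); added nodes 18; added edges (18,4,hold); result: nodes: 1:s, 3:s, 4:s, 5:s, 6:q1, 8:q2, 12:q3, 16:dot, 17:dot, 18:dot edges: (1,6,i); (3,6,i); (3,8,i); (5,12,i); (8,1,o); (12,4,o); (16,5,hold); (17,1,hold); (18,4,hold)
step 3: rule r3; match: 0->12, 1->5, 2->4, 3->16; deleted nodes 16; deleted edges (16,5,hold); added nodes 19; added edges (19,4,hold); result: nodes: 1:s, 3:s, 4:s, 5:s, 6:q1, 8:q2, 12:q3, 17:dot, 18:dot, 19:dot edges: (1,6,i); (3,6,i); (3,8,i); (5,12,i); (8,1,o); (12,4,o); (17,1,hold); (18,4,hold); (19,4,hold)
final:
nodes: 1:s, 3:s, 4:s, 5:s, 6:q1, 8:q2, 12:q3, 17:dot, 18:dot, 19:dot
edges: (1,6,i); (3,6,i); (3,8,i); (5,12,i); (8,1,o); (12,4,o); (17,1,hold); (18,4,hold); (19,4,hold)


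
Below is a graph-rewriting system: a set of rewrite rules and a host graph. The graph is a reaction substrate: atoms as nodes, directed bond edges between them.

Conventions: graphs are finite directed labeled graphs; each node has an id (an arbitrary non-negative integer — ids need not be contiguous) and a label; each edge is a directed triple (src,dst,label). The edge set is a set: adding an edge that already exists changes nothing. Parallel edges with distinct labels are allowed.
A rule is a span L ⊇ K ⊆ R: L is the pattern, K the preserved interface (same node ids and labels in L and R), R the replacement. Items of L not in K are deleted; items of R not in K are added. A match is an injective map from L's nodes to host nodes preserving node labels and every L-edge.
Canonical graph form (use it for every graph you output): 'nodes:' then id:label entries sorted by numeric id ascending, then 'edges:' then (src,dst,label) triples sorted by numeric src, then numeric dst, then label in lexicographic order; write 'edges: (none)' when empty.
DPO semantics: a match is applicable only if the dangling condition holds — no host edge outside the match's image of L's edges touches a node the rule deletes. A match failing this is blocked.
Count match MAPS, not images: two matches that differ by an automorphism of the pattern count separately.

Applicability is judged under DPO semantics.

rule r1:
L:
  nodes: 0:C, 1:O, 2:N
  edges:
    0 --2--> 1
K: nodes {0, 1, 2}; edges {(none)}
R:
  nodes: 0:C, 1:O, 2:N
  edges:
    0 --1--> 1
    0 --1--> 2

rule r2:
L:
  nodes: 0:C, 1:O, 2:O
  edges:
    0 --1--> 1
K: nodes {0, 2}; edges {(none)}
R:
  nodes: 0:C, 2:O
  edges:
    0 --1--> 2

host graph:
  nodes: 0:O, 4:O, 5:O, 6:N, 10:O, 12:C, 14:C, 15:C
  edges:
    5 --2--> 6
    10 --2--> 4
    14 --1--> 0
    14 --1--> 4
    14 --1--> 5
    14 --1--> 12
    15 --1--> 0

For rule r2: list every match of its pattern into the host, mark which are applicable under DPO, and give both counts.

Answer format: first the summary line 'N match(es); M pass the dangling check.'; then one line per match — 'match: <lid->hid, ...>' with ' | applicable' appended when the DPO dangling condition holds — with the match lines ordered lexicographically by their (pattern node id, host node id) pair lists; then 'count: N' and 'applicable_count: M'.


12 match(es); 0 pass the dangling check.
match: 0->14, 1->0, 2->4
match: 0->14, 1->0, 2->5
match: 0->14, 1->0, 2->10
match: 0->14, 1->4, 2->0
match: 0->14, 1->4, 2->5
match: 0->14, 1->4, 2->10
match: 0->14, 1->5, 2->0
match: 0->14, 1->5, 2->4
match: 0->14, 1->5, 2->10
match: 0->15, 1->0, 2->4
match: 0->15, 1->0, 2->5
match: 0->15, 1->0, 2->10
count: 12
applicable_count: 0


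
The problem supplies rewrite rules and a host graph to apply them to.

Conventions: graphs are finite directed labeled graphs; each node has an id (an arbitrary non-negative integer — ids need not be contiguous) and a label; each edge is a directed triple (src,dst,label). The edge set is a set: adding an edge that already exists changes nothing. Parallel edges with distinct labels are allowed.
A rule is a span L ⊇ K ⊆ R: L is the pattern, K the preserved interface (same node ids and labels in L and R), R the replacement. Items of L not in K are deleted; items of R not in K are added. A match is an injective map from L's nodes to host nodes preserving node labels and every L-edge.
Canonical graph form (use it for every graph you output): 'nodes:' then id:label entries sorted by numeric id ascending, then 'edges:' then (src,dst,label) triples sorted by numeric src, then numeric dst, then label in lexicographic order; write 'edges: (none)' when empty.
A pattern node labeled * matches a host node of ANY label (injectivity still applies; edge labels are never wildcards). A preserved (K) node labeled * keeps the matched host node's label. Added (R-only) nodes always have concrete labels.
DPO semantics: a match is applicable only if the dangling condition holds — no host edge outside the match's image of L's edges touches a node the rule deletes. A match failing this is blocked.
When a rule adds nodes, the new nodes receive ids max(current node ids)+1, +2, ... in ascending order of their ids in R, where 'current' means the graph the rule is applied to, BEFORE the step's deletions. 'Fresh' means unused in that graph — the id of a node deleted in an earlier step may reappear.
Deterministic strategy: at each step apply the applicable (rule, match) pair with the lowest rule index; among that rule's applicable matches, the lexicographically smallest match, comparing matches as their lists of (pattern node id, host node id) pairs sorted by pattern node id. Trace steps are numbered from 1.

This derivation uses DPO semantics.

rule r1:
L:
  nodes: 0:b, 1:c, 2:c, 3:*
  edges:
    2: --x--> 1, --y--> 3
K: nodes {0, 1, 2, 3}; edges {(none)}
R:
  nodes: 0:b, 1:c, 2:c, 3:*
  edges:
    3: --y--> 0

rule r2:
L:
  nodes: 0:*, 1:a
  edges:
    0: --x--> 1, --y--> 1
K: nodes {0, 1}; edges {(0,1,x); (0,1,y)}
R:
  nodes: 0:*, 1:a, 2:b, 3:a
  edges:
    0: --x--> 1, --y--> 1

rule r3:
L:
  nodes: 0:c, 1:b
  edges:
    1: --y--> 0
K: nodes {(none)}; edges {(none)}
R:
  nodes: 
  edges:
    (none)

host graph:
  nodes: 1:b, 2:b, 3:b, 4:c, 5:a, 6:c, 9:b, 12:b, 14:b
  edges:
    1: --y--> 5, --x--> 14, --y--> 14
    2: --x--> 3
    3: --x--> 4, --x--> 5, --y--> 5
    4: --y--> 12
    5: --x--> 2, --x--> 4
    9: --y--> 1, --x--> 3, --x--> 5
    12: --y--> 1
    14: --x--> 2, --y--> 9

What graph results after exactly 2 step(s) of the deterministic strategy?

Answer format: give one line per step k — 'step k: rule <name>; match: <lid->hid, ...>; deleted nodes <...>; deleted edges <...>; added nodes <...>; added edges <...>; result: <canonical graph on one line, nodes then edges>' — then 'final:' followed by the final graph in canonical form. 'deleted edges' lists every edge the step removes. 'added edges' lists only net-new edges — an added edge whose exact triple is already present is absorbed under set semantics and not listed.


step 1: rule r2; match: 0->3, 1->5; deleted nodes (none); deleted edges (none); added nodes 15, 16; added edges (none); result: nodes: 1:b, 2:b, 3:b, 4:c, 5:a, 6:c, 9:b, 12:b, 14:b, 15:b, 16:a edges: (1,5,y); (1,14,x); (1,14,y); (2,3,x); (3,4,x); (3,5,x); (3,5,y); (4,12,y); (5,2,x); (5,4,x); (9,1,y); (9,3,x); (9,5,x); (12,1,y); (14,2,x); (14,9,y)
step 2: rule r2; match: 0->3, 1->5; deleted nodes (none); deleted edges (none); added nodes 17, 18; added edges (none); result: nodes: 1:b, 2:b, 3:b, 4:c, 5:a, 6:c, 9:b, 12:b, 14:b, 15:b, 16:a, 17:b, 18:a edges: (1,5,y); (1,14,x); (1,14,y); (2,3,x); (3,4,x); (3,5,x); (3,5,y); (4,12,y); (5,2,x); (5,4,x); (9,1,y); (9,3,x); (9,5,x); (12,1,y); (14,2,x); (14,9,y)
final:
nodes: 1:b, 2:b, 3:b, 4:c, 5:a, 6:c, 9:b, 12:b, 14:b, 15:b, 16:a, 17:b, 18:a
edges: (1,5,y); (1,14,x); (1,14,y); (2,3,x); (3,4,x); (3,5,x); (3,5,y); (4,12,y); (5,2,x); (5,4,x); (9,1,y); (9,3,x); (9,5,x); (12,1,y); (14,2,x); (14,9,y)
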